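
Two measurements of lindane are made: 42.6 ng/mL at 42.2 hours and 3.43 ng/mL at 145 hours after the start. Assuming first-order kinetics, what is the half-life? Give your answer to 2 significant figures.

Over Δt = 145 − 42.2 = 102.8 hours, the level fell by a factor of 42.6/3.43 ≈ 12.42.
n = log₂(12.42) ≈ 3.6346 half-lives, so t½ = 102.8/3.6346 ≈ 28.284 hours.

28 hours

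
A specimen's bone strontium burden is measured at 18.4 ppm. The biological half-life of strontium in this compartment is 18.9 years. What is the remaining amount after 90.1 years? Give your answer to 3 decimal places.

Number of half-lives: n = 90.1/18.9 ≈ 4.7672.
Remaining = 18.4 × (1/2)^4.7672 = 18.4 × 0.036722 ≈ 0.67569 ppm.

0.676 ppm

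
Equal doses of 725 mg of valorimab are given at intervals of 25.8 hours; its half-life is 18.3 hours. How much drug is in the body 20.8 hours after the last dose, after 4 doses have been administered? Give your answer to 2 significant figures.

520 mg

The 4 doses were given 98.2, 72.4, 46.6, 20.8 hours ago.
Total = 725·(1/2)^(98.2/18.3) + 725·(1/2)^(72.4/18.3) + 725·(1/2)^(46.6/18.3) + 725·(1/2)^(20.8/18.3)
      = 17.578 + 46.707 + 124.1 + 329.75 ≈ 518.14 mg.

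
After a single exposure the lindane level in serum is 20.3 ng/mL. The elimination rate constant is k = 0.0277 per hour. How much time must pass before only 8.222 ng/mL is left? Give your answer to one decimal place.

t½ = ln 2 / k = 0.69315 / 0.0277 ≈ 25.023 hours.
Fraction remaining = 8.222/20.3 ≈ 0.40502.
n = log₂(20.3/8.222) = ln(2.469)/ln 2 ≈ 1.3039 half-lives.
t = n × t½ = 1.3039 × 25.023 ≈ 32.628 hours.

32.6 hours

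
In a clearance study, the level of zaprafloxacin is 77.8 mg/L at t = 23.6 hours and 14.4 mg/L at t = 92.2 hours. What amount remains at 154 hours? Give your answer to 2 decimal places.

3.15 mg/L

Over Δt = 92.2 − 23.6 = 68.6 hours, the level fell by a factor of 77.8/14.4 ≈ 5.4028.
n = log₂(5.4028) ≈ 2.4337 half-lives, so t½ = 68.6/2.4337 ≈ 28.188 hours.
From t = 92.2 to t = 154: 14.4 × (1/2)^((154−92.2)/28.188) ≈ 3.1504 mg/L.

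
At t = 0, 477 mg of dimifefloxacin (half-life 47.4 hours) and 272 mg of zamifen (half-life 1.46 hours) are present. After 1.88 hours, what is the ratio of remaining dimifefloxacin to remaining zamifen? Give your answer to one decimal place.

4.2

dimifefloxacin: 477 × (1/2)^(1.88/47.4) = 477 × (1/2)^0.039662 ≈ 464.06 mg.
zamifen: 272 × (1/2)^(1.88/1.46) = 272 × (1/2)^1.2877 ≈ 111.41 mg.
Ratio ≈ 464.06 / 111.41 ≈ 4.1652.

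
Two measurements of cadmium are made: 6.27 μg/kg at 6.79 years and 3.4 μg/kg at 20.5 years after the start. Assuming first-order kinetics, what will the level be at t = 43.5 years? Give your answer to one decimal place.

1.2 μg/kg

Over Δt = 20.5 − 6.79 = 13.71 years, the level fell by a factor of 6.27/3.4 ≈ 1.8441.
n = log₂(1.8441) ≈ 0.88293 half-lives, so t½ = 13.71/0.88293 ≈ 15.528 years.
From t = 20.5 to t = 43.5: 3.4 × (1/2)^((43.5−20.5)/15.528) ≈ 1.2178 μg/kg.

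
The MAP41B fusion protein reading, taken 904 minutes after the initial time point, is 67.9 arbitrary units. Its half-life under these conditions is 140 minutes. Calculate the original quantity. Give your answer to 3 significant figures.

Number of half-lives elapsed: n = 904/140 ≈ 6.4571.
A₀ = A × 2^n = 67.9 × 2^6.4571 = 67.9 × 87.861 ≈ 5965.7 arbitrary units.

5970 arbitrary units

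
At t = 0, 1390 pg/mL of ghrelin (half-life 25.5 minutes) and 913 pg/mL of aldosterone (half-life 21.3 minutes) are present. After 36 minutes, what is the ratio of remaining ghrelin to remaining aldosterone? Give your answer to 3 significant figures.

ghrelin: 1390 × (1/2)^(36/25.5) = 1390 × (1/2)^1.4118 ≈ 522.43 pg/mL.
aldosterone: 913 × (1/2)^(36/21.3) = 913 × (1/2)^1.6901 ≈ 282.94 pg/mL.
Ratio ≈ 522.43 / 282.94 ≈ 1.8465.

1.85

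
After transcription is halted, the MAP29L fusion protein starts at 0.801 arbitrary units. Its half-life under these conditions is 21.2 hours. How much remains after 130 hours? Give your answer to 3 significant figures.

Number of half-lives: n = 130/21.2 ≈ 6.1321.
Remaining = 0.801 × (1/2)^6.1321 = 0.801 × 0.014258 ≈ 0.011421 arbitrary units.

0.0114 arbitrary units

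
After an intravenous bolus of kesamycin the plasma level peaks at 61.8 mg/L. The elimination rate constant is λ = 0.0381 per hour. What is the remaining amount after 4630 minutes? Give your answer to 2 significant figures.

3.3 mg/L

t½ = ln 2 / λ = 0.69315 / 0.0381 ≈ 18.193 hours.
Convert the elapsed time: 4630 minutes = 77.1667 hours.
Number of half-lives: n = 77.1667/18.193 ≈ 4.2416.
Remaining = 61.8 × (1/2)^4.2416 = 61.8 × 0.052863 ≈ 3.2669 mg/L.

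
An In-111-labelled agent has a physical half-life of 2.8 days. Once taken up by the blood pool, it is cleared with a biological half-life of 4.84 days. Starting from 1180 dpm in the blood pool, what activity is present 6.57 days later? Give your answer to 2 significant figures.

1/t_eff = 1/t_phys + 1/t_biol = 1/2.8 + 1/4.84 = 0.56375 per day.
t_eff = 2.8 × 4.84 / (2.8 + 4.84) ≈ 1.7738 days.
Remaining = 1180 × (1/2)^(6.57/1.7738) = 1180 × (1/2)^3.7039 ≈ 90.554 dpm.

91 dpm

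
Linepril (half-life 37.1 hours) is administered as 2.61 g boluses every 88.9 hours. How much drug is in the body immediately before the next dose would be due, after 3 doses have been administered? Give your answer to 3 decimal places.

0.608 g

The 3 doses were given 266.7, 177.8, 88.9 hours ago.
Total = 2.61·(1/2)^(266.7/37.1) + 2.61·(1/2)^(177.8/37.1) + 2.61·(1/2)^(88.9/37.1)
      = 0.017891 + 0.094182 + 0.4958 ≈ 0.60787 g.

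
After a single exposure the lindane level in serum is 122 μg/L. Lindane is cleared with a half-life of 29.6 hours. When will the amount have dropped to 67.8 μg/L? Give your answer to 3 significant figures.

25.1 hours

Fraction remaining = 67.8/122 ≈ 0.55574.
n = log₂(122/67.8) = ln(1.7994)/ln 2 ≈ 0.84752 half-lives.
t = n × t½ = 0.84752 × 29.6 ≈ 25.087 hours.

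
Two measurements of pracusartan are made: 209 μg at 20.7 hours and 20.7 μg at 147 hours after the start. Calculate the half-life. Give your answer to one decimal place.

Over Δt = 147 − 20.7 = 126.3 hours, the level fell by a factor of 209/20.7 ≈ 10.097.
n = log₂(10.097) ≈ 3.3358 half-lives, so t½ = 126.3/3.3358 ≈ 37.862 hours.

37.9 hours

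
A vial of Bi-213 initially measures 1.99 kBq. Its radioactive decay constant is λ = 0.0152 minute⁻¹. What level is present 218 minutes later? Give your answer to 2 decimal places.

0.07 kBq

t½ = ln 2 / λ = 0.69315 / 0.0152 ≈ 45.602 minutes.
Number of half-lives: n = 218/45.602 ≈ 4.7805.
Remaining = 1.99 × (1/2)^4.7805 = 1.99 × 0.036385 ≈ 0.072406 kBq.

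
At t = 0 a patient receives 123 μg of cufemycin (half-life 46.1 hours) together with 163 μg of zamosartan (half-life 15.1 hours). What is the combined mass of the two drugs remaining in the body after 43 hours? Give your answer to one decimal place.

cufemycin: 123 × (1/2)^(43/46.1) = 123 × (1/2)^0.93275 ≈ 64.434 μg.
zamosartan: 163 × (1/2)^(43/15.1) = 163 × (1/2)^2.8477 ≈ 22.644 μg.
Total = 64.434 + 22.644 ≈ 87.078 μg.

87.1 μg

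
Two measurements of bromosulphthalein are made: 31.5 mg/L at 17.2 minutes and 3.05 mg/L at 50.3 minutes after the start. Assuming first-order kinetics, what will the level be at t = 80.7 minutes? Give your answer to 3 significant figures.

0.357 mg/L

Over Δt = 50.3 − 17.2 = 33.1 minutes, the level fell by a factor of 31.5/3.05 ≈ 10.328.
n = log₂(10.328) ≈ 3.3685 half-lives, so t½ = 33.1/3.3685 ≈ 9.8264 minutes.
From t = 50.3 to t = 80.7: 3.05 × (1/2)^((80.7−50.3)/9.8264) ≈ 0.35728 mg/L.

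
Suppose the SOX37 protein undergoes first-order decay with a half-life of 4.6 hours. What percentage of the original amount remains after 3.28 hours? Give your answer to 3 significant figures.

n = 3.28/4.6 ≈ 0.71304 half-lives.
Fraction remaining = (1/2)^0.71304 ≈ 0.61003, i.e. 61.003%.

61.0%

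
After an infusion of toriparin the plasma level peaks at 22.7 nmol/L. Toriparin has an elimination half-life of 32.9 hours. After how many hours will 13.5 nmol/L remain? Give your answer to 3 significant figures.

Fraction remaining = 13.5/22.7 ≈ 0.59471.
n = log₂(22.7/13.5) = ln(1.6815)/ln 2 ≈ 0.74973 half-lives.
t = n × t½ = 0.74973 × 32.9 ≈ 24.666 hours.

24.7 hours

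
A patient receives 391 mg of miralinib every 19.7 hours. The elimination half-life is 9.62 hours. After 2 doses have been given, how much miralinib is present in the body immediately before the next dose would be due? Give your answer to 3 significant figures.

The 2 doses were given 39.4, 19.7 hours ago.
Total = 391·(1/2)^(39.4/9.62) + 391·(1/2)^(19.7/9.62)
      = 22.87 + 94.563 ≈ 117.43 mg.

117 mg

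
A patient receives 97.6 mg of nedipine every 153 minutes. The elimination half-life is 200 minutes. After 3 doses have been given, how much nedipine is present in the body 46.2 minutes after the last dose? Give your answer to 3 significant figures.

The 3 doses were given 352.2, 199.2, 46.2 minutes ago.
Total = 97.6·(1/2)^(352.2/200) + 97.6·(1/2)^(199.2/200) + 97.6·(1/2)^(46.2/200)
      = 28.796 + 48.935 + 83.16 ≈ 160.89 mg.

161 mg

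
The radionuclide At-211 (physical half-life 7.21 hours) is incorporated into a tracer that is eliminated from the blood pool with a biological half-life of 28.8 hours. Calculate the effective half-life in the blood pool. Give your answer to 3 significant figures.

5.77 hours

1/t_eff = 1/t_phys + 1/t_biol = 1/7.21 + 1/28.8 = 0.17342 per hour.
t_eff = 7.21 × 28.8 / (7.21 + 28.8) ≈ 5.7664 hours.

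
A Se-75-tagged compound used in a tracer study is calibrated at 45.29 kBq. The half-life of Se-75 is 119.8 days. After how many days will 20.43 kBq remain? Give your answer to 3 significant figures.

Fraction remaining = 20.43/45.29 ≈ 0.45109.
n = log₂(45.29/20.43) = ln(2.2168)/ln 2 ≈ 1.1485 half-lives.
t = n × t½ = 1.1485 × 119.8 ≈ 137.59 days.

138 days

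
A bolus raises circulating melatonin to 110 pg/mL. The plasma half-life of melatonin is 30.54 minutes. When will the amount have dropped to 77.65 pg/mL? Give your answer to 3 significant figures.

Fraction remaining = 77.65/110 ≈ 0.70591.
n = log₂(110/77.65) = ln(1.4166)/ln 2 ≈ 0.50245 half-lives.
t = n × t½ = 0.50245 × 30.54 ≈ 15.345 minutes.

15.3 minutes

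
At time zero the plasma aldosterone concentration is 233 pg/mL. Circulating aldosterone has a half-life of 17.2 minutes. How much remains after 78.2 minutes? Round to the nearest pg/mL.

Number of half-lives: n = 78.2/17.2 ≈ 4.5465.
Remaining = 233 × (1/2)^4.5465 = 233 × 0.042792 ≈ 9.9706 pg/mL.

10 pg/mL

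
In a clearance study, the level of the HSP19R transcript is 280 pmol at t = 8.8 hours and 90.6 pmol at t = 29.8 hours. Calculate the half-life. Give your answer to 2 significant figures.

Over Δt = 29.8 − 8.8 = 21 hours, the level fell by a factor of 280/90.6 ≈ 3.0905.
n = log₂(3.0905) ≈ 1.6278 half-lives, so t½ = 21/1.6278 ≈ 12.901 hours.

13 hours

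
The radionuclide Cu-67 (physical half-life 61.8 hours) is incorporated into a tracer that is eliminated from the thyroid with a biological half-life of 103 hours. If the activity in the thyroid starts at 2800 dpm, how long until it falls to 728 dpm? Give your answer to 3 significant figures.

1/t_eff = 1/t_phys + 1/t_biol = 1/61.8 + 1/103 = 0.02589 per hour.
t_eff = 61.8 × 103 / (61.8 + 103) ≈ 38.625 hours.
n = log₂(2800/728) ≈ 1.9434; t = 1.9434 × 38.625 ≈ 75.064 hours.

75.1 hours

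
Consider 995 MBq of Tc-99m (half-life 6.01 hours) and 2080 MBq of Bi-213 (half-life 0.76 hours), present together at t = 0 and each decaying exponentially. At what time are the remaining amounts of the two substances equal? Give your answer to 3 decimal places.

Set 995·(1/2)^(t/6.01) = 2080·(1/2)^(t/0.76).
Taking log₂: log₂(995/2080) = t·(1/6.01 − 1/0.76).
log₂(0.47837) = -1.0638; 1/6.01 − 1/0.76 = -1.1494.
t = -1.0638 / -1.1494 ≈ 0.92554 hours.

0.926 hours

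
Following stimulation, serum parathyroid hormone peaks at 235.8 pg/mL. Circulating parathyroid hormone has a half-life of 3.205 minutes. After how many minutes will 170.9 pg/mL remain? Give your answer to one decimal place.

1.5 minutes

Fraction remaining = 170.9/235.8 ≈ 0.72477.
n = log₂(235.8/170.9) = ln(1.3798)/ln 2 ≈ 0.46441 half-lives.
t = n × t½ = 0.46441 × 3.205 ≈ 1.4884 minutes.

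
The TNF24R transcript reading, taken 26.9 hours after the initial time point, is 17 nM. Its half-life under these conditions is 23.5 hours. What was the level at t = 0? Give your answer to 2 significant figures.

38 nM

Number of half-lives elapsed: n = 26.9/23.5 ≈ 1.1447.
A₀ = A × 2^n = 17 × 2^1.1447 = 17 × 2.211 ≈ 37.587 nM.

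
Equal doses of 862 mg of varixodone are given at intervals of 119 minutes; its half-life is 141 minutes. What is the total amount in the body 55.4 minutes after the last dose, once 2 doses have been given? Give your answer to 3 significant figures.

1020 mg

The 2 doses were given 174.4, 55.4 minutes ago.
Total = 862·(1/2)^(174.4/141) + 862·(1/2)^(55.4/141)
      = 365.74 + 656.49 ≈ 1022.2 mg.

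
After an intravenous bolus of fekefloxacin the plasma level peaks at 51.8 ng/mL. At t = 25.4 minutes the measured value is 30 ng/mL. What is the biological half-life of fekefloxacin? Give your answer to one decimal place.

32.2 minutes

A/A₀ = 30/51.8 ≈ 0.57915.
n = log₂(1.7267) ≈ 0.78799 half-lives elapsed in 25.4 minutes.
t½ = 25.4/0.78799 ≈ 32.234 minutes.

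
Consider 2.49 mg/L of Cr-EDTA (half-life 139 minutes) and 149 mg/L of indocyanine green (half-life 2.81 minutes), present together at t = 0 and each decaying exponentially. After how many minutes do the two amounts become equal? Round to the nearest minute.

Set 2.49·(1/2)^(t/139) = 149·(1/2)^(t/2.81).
Taking log₂: log₂(2.49/149) = t·(1/139 − 1/2.81).
log₂(0.016711) = -5.903; 1/139 − 1/2.81 = -0.34868.
t = -5.903 / -0.34868 ≈ 16.93 minutes.

17 minutes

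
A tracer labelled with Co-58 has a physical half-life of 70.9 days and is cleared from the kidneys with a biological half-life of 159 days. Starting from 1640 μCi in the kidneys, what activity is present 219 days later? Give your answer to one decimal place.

74.2 μCi

1/t_eff = 1/t_phys + 1/t_biol = 1/70.9 + 1/159 = 0.020394 per day.
t_eff = 70.9 × 159 / (70.9 + 159) ≈ 49.035 days.
Remaining = 1640 × (1/2)^(219/49.035) = 1640 × (1/2)^4.4662 ≈ 74.196 μCi.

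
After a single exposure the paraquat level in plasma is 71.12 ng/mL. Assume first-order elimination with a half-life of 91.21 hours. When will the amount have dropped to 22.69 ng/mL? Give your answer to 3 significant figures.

Fraction remaining = 22.69/71.12 ≈ 0.31904.
n = log₂(71.12/22.69) = ln(3.1344)/ln 2 ≈ 1.6482 half-lives.
t = n × t½ = 1.6482 × 91.21 ≈ 150.33 hours.

150 hours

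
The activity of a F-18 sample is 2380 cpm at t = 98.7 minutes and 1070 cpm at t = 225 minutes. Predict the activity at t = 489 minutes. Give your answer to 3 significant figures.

Over Δt = 225 − 98.7 = 126.3 minutes, the level fell by a factor of 2380/1070 ≈ 2.2243.
n = log₂(2.2243) ≈ 1.1534 half-lives, so t½ = 126.3/1.1534 ≈ 109.51 minutes.
From t = 225 to t = 489: 1070 × (1/2)^((489−225)/109.51) ≈ 201.21 cpm.

201 cpm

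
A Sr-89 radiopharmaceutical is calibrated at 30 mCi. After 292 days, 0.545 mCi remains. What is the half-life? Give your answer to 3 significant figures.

A/A₀ = 0.545/30 ≈ 0.018167.
n = log₂(55.046) ≈ 5.7826 half-lives elapsed in 292 days.
t½ = 292/5.7826 ≈ 50.497 days.

50.5 days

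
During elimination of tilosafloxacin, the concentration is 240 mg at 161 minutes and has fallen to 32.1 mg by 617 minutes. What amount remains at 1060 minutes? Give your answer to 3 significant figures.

4.55 mg

Over Δt = 617 − 161 = 456 minutes, the level fell by a factor of 240/32.1 ≈ 7.4766.
n = log₂(7.4766) ≈ 2.9024 half-lives, so t½ = 456/2.9024 ≈ 157.11 minutes.
From t = 617 to t = 1060: 32.1 × (1/2)^((1060−617)/157.11) ≈ 4.5468 mg.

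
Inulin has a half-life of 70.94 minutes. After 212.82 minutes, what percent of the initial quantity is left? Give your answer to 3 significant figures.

12.5%

n = 212.82/70.94 ≈ 3 half-lives.
Fraction remaining = (1/2)^3 ≈ 0.125, i.e. 12.5%.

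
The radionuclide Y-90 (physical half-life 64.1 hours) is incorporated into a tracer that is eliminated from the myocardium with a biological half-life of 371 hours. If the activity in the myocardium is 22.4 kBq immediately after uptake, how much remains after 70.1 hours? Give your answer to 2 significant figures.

9.2 kBq

1/t_eff = 1/t_phys + 1/t_biol = 1/64.1 + 1/371 = 0.018296 per hour.
t_eff = 64.1 × 371 / (64.1 + 371) ≈ 54.657 hours.
Remaining = 22.4 × (1/2)^(70.1/54.657) = 22.4 × (1/2)^1.2826 ≈ 9.2079 kBq.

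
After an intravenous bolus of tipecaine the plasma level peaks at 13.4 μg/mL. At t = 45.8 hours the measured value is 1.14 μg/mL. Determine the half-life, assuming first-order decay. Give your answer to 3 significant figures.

12.9 hours

A/A₀ = 1.14/13.4 ≈ 0.085075.
n = log₂(11.754) ≈ 3.5551 half-lives elapsed in 45.8 hours.
t½ = 45.8/3.5551 ≈ 12.883 hours.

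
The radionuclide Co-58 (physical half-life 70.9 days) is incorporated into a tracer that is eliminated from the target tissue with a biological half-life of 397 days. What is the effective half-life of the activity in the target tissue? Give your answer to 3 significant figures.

60.2 days

1/t_eff = 1/t_phys + 1/t_biol = 1/70.9 + 1/397 = 0.016623 per day.
t_eff = 70.9 × 397 / (70.9 + 397) ≈ 60.157 days.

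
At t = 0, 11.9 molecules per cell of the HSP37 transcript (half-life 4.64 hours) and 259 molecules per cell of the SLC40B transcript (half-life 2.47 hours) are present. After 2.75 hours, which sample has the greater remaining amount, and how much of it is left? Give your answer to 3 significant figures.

HSP37 transcript: 11.9 × (1/2)^0.59267 ≈ 7.891 molecules per cell.
SLC40B transcript: 259 × (1/2)^1.1134 ≈ 119.71 molecules per cell.
SLC40B transcript has more remaining, at ≈ 119.71 molecules per cell.

SLC40B transcript, 120 molecules per cell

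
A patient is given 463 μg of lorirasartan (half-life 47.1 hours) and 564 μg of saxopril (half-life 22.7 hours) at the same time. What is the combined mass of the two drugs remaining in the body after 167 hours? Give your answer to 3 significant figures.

43.1 μg

lorirasartan: 463 × (1/2)^(167/47.1) = 463 × (1/2)^3.5456 ≈ 39.649 μg.
saxopril: 564 × (1/2)^(167/22.7) = 564 × (1/2)^7.3568 ≈ 3.4408 μg.
Total = 39.649 + 3.4408 ≈ 43.09 μg.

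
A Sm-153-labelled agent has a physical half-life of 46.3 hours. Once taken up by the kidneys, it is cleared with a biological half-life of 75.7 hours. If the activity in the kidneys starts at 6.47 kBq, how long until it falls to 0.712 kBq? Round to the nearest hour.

91 hours

1/t_eff = 1/t_phys + 1/t_biol = 1/46.3 + 1/75.7 = 0.034808 per hour.
t_eff = 46.3 × 75.7 / (46.3 + 75.7) ≈ 28.729 hours.
n = log₂(6.47/0.712) ≈ 3.1838; t = 3.1838 × 28.729 ≈ 91.467 hours.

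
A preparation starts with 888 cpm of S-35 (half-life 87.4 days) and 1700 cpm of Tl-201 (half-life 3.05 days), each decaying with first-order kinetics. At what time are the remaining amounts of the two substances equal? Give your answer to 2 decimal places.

2.96 days

Set 888·(1/2)^(t/87.4) = 1700·(1/2)^(t/3.05).
Taking log₂: log₂(888/1700) = t·(1/87.4 − 1/3.05).
log₂(0.52235) = -0.9369; 1/87.4 − 1/3.05 = -0.31643.
t = -0.9369 / -0.31643 ≈ 2.9609 days.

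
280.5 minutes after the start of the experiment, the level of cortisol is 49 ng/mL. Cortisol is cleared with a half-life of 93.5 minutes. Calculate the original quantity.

Number of half-lives elapsed: n = 280.5/93.5 ≈ 3.
A₀ = A × 2^n = 49 × 2^3 = 49 × 8 ≈ 392 ng/mL.

392 ng/mL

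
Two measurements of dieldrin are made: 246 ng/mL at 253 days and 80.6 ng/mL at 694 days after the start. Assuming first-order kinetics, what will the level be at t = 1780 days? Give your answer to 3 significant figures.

Over Δt = 694 − 253 = 441 days, the level fell by a factor of 246/80.6 ≈ 3.0521.
n = log₂(3.0521) ≈ 1.6098 half-lives, so t½ = 441/1.6098 ≈ 273.95 days.
From t = 694 to t = 1780: 80.6 × (1/2)^((1780−694)/273.95) ≈ 5.1638 ng/mL.

5.16 ng/mL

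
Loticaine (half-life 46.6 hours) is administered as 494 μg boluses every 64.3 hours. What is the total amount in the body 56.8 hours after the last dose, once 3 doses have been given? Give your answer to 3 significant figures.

325 μg

The 3 doses were given 185.4, 121.1, 56.8 hours ago.
Total = 494·(1/2)^(185.4/46.6) + 494·(1/2)^(121.1/46.6) + 494·(1/2)^(56.8/46.6)
      = 31.338 + 81.552 + 212.23 ≈ 325.12 μg.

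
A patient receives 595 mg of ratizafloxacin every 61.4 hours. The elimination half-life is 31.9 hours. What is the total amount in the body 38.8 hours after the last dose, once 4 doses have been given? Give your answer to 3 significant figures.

The 4 doses were given 223, 161.6, 100.2, 38.8 hours ago.
Total = 595·(1/2)^(223/31.9) + 595·(1/2)^(161.6/31.9) + 595·(1/2)^(100.2/31.9) + 595·(1/2)^(38.8/31.9)
      = 4.6788 + 17.764 + 67.447 + 256.08 ≈ 345.97 mg.

346 mg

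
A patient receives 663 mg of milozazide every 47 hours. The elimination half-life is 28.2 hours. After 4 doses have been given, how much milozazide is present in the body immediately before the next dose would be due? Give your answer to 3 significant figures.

The 4 doses were given 188, 141, 94, 47 hours ago.
Total = 663·(1/2)^(188/28.2) + 663·(1/2)^(141/28.2) + 663·(1/2)^(94/28.2) + 663·(1/2)^(47/28.2)
      = 6.526 + 20.719 + 65.778 + 208.83 ≈ 301.85 mg.

302 mg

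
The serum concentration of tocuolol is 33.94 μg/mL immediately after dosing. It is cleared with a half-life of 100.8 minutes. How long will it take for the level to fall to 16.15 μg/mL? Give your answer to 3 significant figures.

Fraction remaining = 16.15/33.94 ≈ 0.47584.
n = log₂(33.94/16.15) = ln(2.1015)/ln 2 ≈ 1.0715 half-lives.
t = n × t½ = 1.0715 × 100.8 ≈ 108 minutes.

108 minutes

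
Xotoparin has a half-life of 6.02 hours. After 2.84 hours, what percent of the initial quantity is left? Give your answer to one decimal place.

72.1%

n = 2.84/6.02 ≈ 0.47176 half-lives.
Fraction remaining = (1/2)^0.47176 ≈ 0.72108, i.e. 72.108%.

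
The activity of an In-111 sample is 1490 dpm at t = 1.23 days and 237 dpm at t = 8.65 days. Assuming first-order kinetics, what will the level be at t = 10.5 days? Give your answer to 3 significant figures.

Over Δt = 8.65 − 1.23 = 7.42 days, the level fell by a factor of 1490/237 ≈ 6.2869.
n = log₂(6.2869) ≈ 2.6524 half-lives, so t½ = 7.42/2.6524 ≈ 2.7975 days.
From t = 8.65 to t = 10.5: 237 × (1/2)^((10.5−8.65)/2.7975) ≈ 149.86 dpm.

150 dpm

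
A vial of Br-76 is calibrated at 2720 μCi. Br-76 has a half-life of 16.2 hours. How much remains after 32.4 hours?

680 μCi

Elapsed time is 2 half-lives (32.4/16.2).
Each half-life halves the amount: 2720 × (1/2)^2 = 2720/4 = 680 μCi.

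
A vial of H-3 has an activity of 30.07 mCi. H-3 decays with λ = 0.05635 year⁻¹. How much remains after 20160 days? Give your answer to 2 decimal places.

1.34 mCi

t½ = ln 2 / λ = 0.69315 / 0.05635 ≈ 12.301 years.
Convert the elapsed time: 20160 days = 55.2329 years.
Number of half-lives: n = 55.2329/12.301 ≈ 4.4902.
Remaining = 30.07 × (1/2)^4.4902 = 30.07 × 0.044495 ≈ 1.338 mCi.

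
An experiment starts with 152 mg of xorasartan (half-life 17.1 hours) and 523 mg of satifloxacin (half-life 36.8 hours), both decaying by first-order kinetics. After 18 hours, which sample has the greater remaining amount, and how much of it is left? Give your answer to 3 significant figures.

satifloxacin, 373 mg

xorasartan: 152 × (1/2)^1.0526 ≈ 73.277 mg.
satifloxacin: 523 × (1/2)^0.48913 ≈ 372.61 mg.
Satifloxacin has more remaining, at ≈ 372.61 mg.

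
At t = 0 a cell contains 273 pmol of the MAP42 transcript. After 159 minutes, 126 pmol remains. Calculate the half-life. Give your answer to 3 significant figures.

A/A₀ = 126/273 ≈ 0.46154.
n = log₂(2.1667) ≈ 1.1155 half-lives elapsed in 159 minutes.
t½ = 159/1.1155 ≈ 142.54 minutes.

143 minutes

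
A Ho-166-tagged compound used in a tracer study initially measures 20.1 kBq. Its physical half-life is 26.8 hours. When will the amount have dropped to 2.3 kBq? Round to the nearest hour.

Fraction remaining = 2.3/20.1 ≈ 0.11443.
n = log₂(20.1/2.3) = ln(8.7391)/ln 2 ≈ 3.1275 half-lives.
t = n × t½ = 3.1275 × 26.8 ≈ 83.817 hours.

84 hours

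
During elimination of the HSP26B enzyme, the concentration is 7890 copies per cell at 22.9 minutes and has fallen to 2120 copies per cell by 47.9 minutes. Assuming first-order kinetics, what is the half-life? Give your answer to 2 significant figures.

13 minutes

Over Δt = 47.9 − 22.9 = 25 minutes, the level fell by a factor of 7890/2120 ≈ 3.7217.
n = log₂(3.7217) ≈ 1.896 half-lives, so t½ = 25/1.896 ≈ 13.186 minutes.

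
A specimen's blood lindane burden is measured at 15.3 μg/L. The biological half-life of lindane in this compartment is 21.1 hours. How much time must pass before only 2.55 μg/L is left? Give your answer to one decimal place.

Fraction remaining = 2.55/15.3 ≈ 0.16667.
n = log₂(15.3/2.55) = ln(6)/ln 2 ≈ 2.585 half-lives.
t = n × t½ = 2.585 × 21.1 ≈ 54.543 hours.

54.5 hours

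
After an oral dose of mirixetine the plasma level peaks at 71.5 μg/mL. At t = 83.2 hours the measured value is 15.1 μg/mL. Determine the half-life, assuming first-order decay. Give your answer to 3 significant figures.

37.1 hours

A/A₀ = 15.1/71.5 ≈ 0.21119.
n = log₂(4.7351) ≈ 2.2434 half-lives elapsed in 83.2 hours.
t½ = 83.2/2.2434 ≈ 37.087 hours.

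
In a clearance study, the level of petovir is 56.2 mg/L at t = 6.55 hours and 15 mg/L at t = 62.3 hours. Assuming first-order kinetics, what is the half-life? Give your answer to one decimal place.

Over Δt = 62.3 − 6.55 = 55.75 hours, the level fell by a factor of 56.2/15 ≈ 3.7467.
n = log₂(3.7467) ≈ 1.9056 half-lives, so t½ = 55.75/1.9056 ≈ 29.256 hours.

29.3 hours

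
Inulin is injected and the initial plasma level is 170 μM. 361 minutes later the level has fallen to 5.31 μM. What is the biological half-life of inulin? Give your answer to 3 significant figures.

72.2 minutes

A/A₀ = 5.31/170 ≈ 0.031235.
n = log₂(32.015) ≈ 5.0007 half-lives elapsed in 361 minutes.
t½ = 361/5.0007 ≈ 72.19 minutes.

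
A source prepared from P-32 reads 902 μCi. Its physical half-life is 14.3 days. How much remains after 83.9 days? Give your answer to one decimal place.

15.5 μCi

Number of half-lives: n = 83.9/14.3 ≈ 5.8671.
Remaining = 902 × (1/2)^5.8671 = 902 × 0.017132 ≈ 15.453 μCi.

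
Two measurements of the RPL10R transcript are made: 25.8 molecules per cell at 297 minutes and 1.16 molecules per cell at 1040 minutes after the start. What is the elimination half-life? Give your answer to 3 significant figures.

Over Δt = 1040 − 297 = 743 minutes, the level fell by a factor of 25.8/1.16 ≈ 22.241.
n = log₂(22.241) ≈ 4.4752 half-lives, so t½ = 743/4.4752 ≈ 166.03 minutes.

166 minutes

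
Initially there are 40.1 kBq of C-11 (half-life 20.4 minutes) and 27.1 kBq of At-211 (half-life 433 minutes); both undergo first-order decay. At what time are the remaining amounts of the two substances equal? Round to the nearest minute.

12 minutes

Set 40.1·(1/2)^(t/20.4) = 27.1·(1/2)^(t/433).
Taking log₂: log₂(40.1/27.1) = t·(1/20.4 − 1/433).
log₂(1.4797) = 0.56531; 1/20.4 − 1/433 = 0.04671.
t = 0.56531 / 0.04671 ≈ 12.102 minutes.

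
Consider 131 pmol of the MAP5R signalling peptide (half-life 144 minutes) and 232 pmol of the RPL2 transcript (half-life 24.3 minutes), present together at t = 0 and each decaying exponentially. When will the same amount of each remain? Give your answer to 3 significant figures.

24.1 minutes

Set 131·(1/2)^(t/144) = 232·(1/2)^(t/24.3).
Taking log₂: log₂(131/232) = t·(1/144 − 1/24.3).
log₂(0.56466) = -0.82456; 1/144 − 1/24.3 = -0.034208.
t = -0.82456 / -0.034208 ≈ 24.104 minutes.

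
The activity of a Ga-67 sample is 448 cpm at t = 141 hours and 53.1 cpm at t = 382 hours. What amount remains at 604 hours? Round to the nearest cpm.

Over Δt = 382 − 141 = 241 hours, the level fell by a factor of 448/53.1 ≈ 8.4369.
n = log₂(8.4369) ≈ 3.0767 half-lives, so t½ = 241/3.0767 ≈ 78.33 hours.
From t = 382 to t = 604: 53.1 × (1/2)^((604−382)/78.33) ≈ 7.4461 cpm.

7 cpm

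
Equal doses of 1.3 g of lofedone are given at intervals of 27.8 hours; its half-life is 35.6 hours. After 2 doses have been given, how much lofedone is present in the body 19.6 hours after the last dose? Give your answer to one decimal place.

The 2 doses were given 47.4, 19.6 hours ago.
Total = 1.3·(1/2)^(47.4/35.6) + 1.3·(1/2)^(19.6/35.6)
      = 0.51658 + 0.88758 ≈ 1.4042 g.

1.4 g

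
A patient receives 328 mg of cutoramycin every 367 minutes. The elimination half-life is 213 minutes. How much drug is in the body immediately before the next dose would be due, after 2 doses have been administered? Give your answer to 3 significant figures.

129 mg

The 2 doses were given 734, 367 minutes ago.
Total = 328·(1/2)^(734/213) + 328·(1/2)^(367/213)
      = 30.097 + 99.357 ≈ 129.45 mg.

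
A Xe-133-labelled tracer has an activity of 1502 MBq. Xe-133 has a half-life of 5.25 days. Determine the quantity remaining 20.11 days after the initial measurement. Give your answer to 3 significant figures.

Number of half-lives: n = 20.11/5.25 ≈ 3.8305.
Remaining = 1502 × (1/2)^3.8305 = 1502 × 0.070293 ≈ 105.58 MBq.

106 MBq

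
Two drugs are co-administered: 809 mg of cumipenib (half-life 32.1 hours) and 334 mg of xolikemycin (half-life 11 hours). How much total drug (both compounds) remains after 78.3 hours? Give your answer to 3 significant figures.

cumipenib: 809 × (1/2)^(78.3/32.1) = 809 × (1/2)^2.4393 ≈ 149.16 mg.
xolikemycin: 334 × (1/2)^(78.3/11) = 334 × (1/2)^7.1182 ≈ 2.4041 mg.
Total = 149.16 + 2.4041 ≈ 151.57 mg.

152 mg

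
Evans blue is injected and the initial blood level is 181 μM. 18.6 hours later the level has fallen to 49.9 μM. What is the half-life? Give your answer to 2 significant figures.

10 hours

A/A₀ = 49.9/181 ≈ 0.27569.
n = log₂(3.6273) ≈ 1.8589 half-lives elapsed in 18.6 hours.
t½ = 18.6/1.8589 ≈ 10.006 hours.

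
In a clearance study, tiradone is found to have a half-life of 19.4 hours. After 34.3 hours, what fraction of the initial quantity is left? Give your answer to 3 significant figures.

0.294

n = 34.3/19.4 ≈ 1.768 half-lives.
Fraction remaining = (1/2)^1.768 ≈ 0.29361.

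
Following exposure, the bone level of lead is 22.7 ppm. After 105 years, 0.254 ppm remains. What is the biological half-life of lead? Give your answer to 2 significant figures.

16 years

A/A₀ = 0.254/22.7 ≈ 0.011189.
n = log₂(89.37) ≈ 6.4817 half-lives elapsed in 105 years.
t½ = 105/6.4817 ≈ 16.199 years.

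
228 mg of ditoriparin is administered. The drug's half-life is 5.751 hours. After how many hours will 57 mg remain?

57/228 = 1/4, so 2 half-lives have elapsed.
t = 2 × 5.751 = 11.502 hours.

11.502 hours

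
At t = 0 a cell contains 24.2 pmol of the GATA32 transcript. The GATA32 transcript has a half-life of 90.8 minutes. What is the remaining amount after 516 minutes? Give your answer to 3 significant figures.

0.471 pmol

Number of half-lives: n = 516/90.8 ≈ 5.6828.
Remaining = 24.2 × (1/2)^5.6828 = 24.2 × 0.019467 ≈ 0.4711 pmol.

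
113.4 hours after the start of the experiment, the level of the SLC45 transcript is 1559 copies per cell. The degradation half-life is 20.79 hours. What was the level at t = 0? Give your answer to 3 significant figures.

Number of half-lives elapsed: n = 113.4/20.79 ≈ 5.4545.
A₀ = A × 2^n = 1559 × 2^5.4545 = 1559 × 43.851 ≈ 68364 copies per cell.

68400 copies per cell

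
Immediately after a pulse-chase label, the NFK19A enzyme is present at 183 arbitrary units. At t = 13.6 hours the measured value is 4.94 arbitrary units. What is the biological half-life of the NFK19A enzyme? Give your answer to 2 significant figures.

A/A₀ = 4.94/183 ≈ 0.026995.
n = log₂(37.045) ≈ 5.2112 half-lives elapsed in 13.6 hours.
t½ = 13.6/5.2112 ≈ 2.6098 hours.

2.6 hours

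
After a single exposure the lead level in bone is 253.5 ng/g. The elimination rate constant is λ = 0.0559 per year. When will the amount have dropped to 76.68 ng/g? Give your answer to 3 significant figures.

21.4 years

t½ = ln 2 / λ = 0.69315 / 0.0559 ≈ 12.4 years.
Fraction remaining = 76.68/253.5 ≈ 0.30249.
n = log₂(253.5/76.68) = ln(3.3059)/ln 2 ≈ 1.7251 half-lives.
t = n × t½ = 1.7251 × 12.4 ≈ 21.39 years.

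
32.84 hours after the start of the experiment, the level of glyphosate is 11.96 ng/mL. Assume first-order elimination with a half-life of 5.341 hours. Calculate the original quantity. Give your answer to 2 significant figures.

850 ng/mL

Number of half-lives elapsed: n = 32.84/5.341 ≈ 6.1487.
A₀ = A × 2^n = 11.96 × 2^6.1487 = 11.96 × 70.947 ≈ 848.52 ng/mL.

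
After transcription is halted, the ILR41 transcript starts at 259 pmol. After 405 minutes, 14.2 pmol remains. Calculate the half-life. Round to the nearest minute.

A/A₀ = 14.2/259 ≈ 0.054826.
n = log₂(18.239) ≈ 4.189 half-lives elapsed in 405 minutes.
t½ = 405/4.189 ≈ 96.682 minutes.

97 minutes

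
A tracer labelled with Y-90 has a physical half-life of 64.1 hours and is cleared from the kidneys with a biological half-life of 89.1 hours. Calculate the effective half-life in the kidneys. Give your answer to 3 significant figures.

37.3 hours

1/t_eff = 1/t_phys + 1/t_biol = 1/64.1 + 1/89.1 = 0.026824 per hour.
t_eff = 64.1 × 89.1 / (64.1 + 89.1) ≈ 37.28 hours.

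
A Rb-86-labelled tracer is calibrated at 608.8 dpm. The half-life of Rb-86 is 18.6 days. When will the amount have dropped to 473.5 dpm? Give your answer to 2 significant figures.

6.7 days

Fraction remaining = 473.5/608.8 ≈ 0.77776.
n = log₂(608.8/473.5) = ln(1.2857)/ln 2 ≈ 0.3626 half-lives.
t = n × t½ = 0.3626 × 18.6 ≈ 6.7444 days.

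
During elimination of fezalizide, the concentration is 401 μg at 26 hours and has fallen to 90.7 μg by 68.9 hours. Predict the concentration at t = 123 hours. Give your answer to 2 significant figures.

Over Δt = 68.9 − 26 = 42.9 hours, the level fell by a factor of 401/90.7 ≈ 4.4212.
n = log₂(4.4212) ≈ 2.1444 half-lives, so t½ = 42.9/2.1444 ≈ 20.005 hours.
From t = 68.9 to t = 123: 90.7 × (1/2)^((123−68.9)/20.005) ≈ 13.917 μg.

14 μg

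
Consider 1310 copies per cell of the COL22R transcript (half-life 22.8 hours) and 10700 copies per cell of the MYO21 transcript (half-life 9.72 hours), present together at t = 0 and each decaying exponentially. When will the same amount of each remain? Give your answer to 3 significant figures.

Set 1310·(1/2)^(t/22.8) = 10700·(1/2)^(t/9.72).
Taking log₂: log₂(1310/10700) = t·(1/22.8 − 1/9.72).
log₂(0.12243) = -3.03; 1/22.8 − 1/9.72 = -0.059021.
t = -3.03 / -0.059021 ≈ 51.337 hours.

51.3 hours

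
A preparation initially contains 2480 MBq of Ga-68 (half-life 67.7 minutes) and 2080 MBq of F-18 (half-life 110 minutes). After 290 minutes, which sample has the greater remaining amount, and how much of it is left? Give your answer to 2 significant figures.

Ga-68: 2480 × (1/2)^4.2836 ≈ 127.34 MBq.
F-18: 2080 × (1/2)^2.6364 ≈ 334.53 MBq.
F-18 has more remaining, at ≈ 334.53 MBq.

F-18, 330 MBq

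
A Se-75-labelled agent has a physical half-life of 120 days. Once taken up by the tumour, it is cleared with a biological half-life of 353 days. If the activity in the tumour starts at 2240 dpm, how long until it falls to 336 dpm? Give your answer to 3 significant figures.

245 days

1/t_eff = 1/t_phys + 1/t_biol = 1/120 + 1/353 = 0.011166 per day.
t_eff = 120 × 353 / (120 + 353) ≈ 89.556 days.
n = log₂(2240/336) ≈ 2.737; t = 2.737 × 89.556 ≈ 245.11 days.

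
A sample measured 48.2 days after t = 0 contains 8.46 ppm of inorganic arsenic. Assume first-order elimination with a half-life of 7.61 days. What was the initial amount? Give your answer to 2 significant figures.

680 ppm

Number of half-lives elapsed: n = 48.2/7.61 ≈ 6.3338.
A₀ = A × 2^n = 8.46 × 2^6.3338 = 8.46 × 80.659 ≈ 682.38 ppm.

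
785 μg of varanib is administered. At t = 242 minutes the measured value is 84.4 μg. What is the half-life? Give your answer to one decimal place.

75.2 minutes

A/A₀ = 84.4/785 ≈ 0.10752.
n = log₂(9.3009) ≈ 3.2174 half-lives elapsed in 242 minutes.
t½ = 242/3.2174 ≈ 75.217 minutes.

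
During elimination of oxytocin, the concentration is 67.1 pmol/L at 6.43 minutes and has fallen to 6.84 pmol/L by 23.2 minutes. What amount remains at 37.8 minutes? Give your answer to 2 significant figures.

0.94 pmol/L

Over Δt = 23.2 − 6.43 = 16.77 minutes, the level fell by a factor of 67.1/6.84 ≈ 9.8099.
n = log₂(9.8099) ≈ 3.2942 half-lives, so t½ = 16.77/3.2942 ≈ 5.0907 minutes.
From t = 23.2 to t = 37.8: 6.84 × (1/2)^((37.8−23.2)/5.0907) ≈ 0.93693 pmol/L.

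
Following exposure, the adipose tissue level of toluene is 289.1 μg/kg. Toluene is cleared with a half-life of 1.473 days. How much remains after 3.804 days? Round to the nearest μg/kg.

48 μg/kg

Number of half-lives: n = 3.804/1.473 ≈ 2.5825.
Remaining = 289.1 × (1/2)^2.5825 = 289.1 × 0.16695 ≈ 48.266 μg/kg.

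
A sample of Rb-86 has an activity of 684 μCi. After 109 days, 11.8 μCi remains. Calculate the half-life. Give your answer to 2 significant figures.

19 days

A/A₀ = 11.8/684 ≈ 0.017251.
n = log₂(57.966) ≈ 5.8571 half-lives elapsed in 109 days.
t½ = 109/5.8571 ≈ 18.61 days.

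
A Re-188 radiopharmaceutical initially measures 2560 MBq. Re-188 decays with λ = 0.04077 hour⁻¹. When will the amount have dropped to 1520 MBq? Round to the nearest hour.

13 hours

t½ = ln 2 / λ = 0.69315 / 0.04077 ≈ 17.001 hours.
Fraction remaining = 1520/2560 ≈ 0.59375.
n = log₂(2560/1520) = ln(1.6842)/ln 2 ≈ 0.75207 half-lives.
t = n × t½ = 0.75207 × 17.001 ≈ 12.786 hours.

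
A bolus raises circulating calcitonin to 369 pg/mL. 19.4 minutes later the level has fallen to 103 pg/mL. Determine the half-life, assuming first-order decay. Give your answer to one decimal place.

10.5 minutes

A/A₀ = 103/369 ≈ 0.27913.
n = log₂(3.5825) ≈ 1.841 half-lives elapsed in 19.4 minutes.
t½ = 19.4/1.841 ≈ 10.538 minutes.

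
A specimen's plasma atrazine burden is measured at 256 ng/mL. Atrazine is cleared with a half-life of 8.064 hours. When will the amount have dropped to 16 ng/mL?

32.256 hours

16/256 = 1/16, so 4 half-lives have elapsed.
t = 4 × 8.064 = 32.256 hours.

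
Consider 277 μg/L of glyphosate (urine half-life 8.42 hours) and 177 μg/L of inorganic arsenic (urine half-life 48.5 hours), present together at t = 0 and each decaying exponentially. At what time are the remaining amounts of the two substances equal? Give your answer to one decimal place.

Set 277·(1/2)^(t/8.42) = 177·(1/2)^(t/48.5).
Taking log₂: log₂(277/177) = t·(1/8.42 − 1/48.5).
log₂(1.565) = 0.64614; 1/8.42 − 1/48.5 = 0.098146.
t = 0.64614 / 0.098146 ≈ 6.5834 hours.

6.6 hours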